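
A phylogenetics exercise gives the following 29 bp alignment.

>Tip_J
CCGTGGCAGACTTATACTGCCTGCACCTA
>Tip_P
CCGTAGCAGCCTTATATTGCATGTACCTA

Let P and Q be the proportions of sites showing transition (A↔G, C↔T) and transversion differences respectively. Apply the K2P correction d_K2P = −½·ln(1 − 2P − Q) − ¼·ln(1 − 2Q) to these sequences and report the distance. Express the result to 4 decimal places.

0.1985

Mismatches occur at site 5 (G→A, transition), site 10 (A→C, transversion), site 17 (C→T, transition), site 21 (C→A, transversion), site 24 (C→T, transition).
Of the 5 differences, 3 transitions and 2 transversions over 29 sites: P = 3/29 = 0.103448, Q = 2/29 = 0.068966.
d = −0.5·ln(0.724138) − 0.25·ln(0.862068) = −0.5·(-0.322773) − 0.25·(-0.148421) = 0.1985.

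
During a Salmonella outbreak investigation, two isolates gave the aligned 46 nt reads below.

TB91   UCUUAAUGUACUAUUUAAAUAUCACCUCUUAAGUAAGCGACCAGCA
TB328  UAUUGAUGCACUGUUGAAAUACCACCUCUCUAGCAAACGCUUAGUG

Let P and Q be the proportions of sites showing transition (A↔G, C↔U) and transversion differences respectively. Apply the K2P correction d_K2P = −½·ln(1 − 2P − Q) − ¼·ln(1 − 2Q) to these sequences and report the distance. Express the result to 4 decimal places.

0.4642

Mismatches occur at site 2 (C/A, transversion), site 5 (A/G, transition), site 9 (U/C, transition), site 13 (A/G, transition), site 16 (U/G, transversion), site 22 (U/C, transition), site 30 (U/C, transition), site 31 (A/U, transversion), site 34 (U/C, transition), site 37 (G/A, transition), site 40 (A/C, transversion), site 41 (C/U, transition), site 42 (C/U, transition), site 45 (C/U, transition), site 46 (A/G, transition).
Of the 15 differences, 11 transitions and 4 transversions over 46 sites: P = 11/46 = 0.239130, Q = 4/46 = 0.086957.
d = −0.5·ln(0.434783) − 0.25·ln(0.826086) = −0.5·(-0.832908) − 0.25·(-0.191056) = 0.4642.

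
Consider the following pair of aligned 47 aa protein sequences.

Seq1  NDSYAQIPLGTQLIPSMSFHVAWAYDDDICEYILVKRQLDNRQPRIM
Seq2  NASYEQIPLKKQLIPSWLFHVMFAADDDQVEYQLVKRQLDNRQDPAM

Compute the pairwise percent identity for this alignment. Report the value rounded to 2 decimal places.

68.09%

Mismatches occur at site 2 (D→A), site 5 (A→E), site 10 (G→K), site 11 (T→K), site 17 (M→W), site 18 (S→L), site 22 (A→M), site 23 (W→F), site 25 (Y→A), site 29 (I→Q), site 30 (C→V), site 33 (I→Q), site 44 (P→D), site 45 (R→P), site 46 (I→A).
32 of the 47 sites match, so the percent identity is 32/47 × 100 = 68.09%.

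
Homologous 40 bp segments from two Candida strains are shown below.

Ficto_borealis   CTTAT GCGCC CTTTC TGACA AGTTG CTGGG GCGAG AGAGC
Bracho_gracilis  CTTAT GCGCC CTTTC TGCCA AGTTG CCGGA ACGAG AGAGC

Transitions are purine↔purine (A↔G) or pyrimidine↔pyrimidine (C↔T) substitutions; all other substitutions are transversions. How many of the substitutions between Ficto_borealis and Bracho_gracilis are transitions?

The sequences differ at positions 18 (A/C, transversion), 27 (T/C, transition), 30 (G/A, transition), 31 (G/A, transition).
Of the 4 differences, 3 transitions and 1 transversion, so the answer is 3.

3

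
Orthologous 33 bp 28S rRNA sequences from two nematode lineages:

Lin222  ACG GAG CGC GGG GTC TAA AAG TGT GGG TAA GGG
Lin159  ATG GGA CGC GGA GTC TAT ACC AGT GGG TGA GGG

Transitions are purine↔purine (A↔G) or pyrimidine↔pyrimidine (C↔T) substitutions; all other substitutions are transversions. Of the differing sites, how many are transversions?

4

Mismatches occur at site 2 (C→T, transition), site 5 (A→G, transition), site 6 (G→A, transition), site 12 (G→A, transition), site 18 (A→T, transversion), site 20 (A→C, transversion), site 21 (G→C, transversion), site 22 (T→A, transversion), site 29 (A→G, transition).
Of the 9 differences, 5 transitions and 4 transversions, so the answer is 4.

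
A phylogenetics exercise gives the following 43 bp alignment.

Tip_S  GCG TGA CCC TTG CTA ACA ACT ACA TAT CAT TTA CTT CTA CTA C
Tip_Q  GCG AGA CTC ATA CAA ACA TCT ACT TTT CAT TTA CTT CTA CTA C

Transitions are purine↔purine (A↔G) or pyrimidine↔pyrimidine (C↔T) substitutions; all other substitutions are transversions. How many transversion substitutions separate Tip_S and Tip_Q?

6

The sequences differ at positions 4 (T/A, transversion), 8 (C/T, transition), 10 (T/A, transversion), 12 (G/A, transition), 14 (T/A, transversion), 19 (A/T, transversion), 24 (A/T, transversion), 26 (A/T, transversion).
Of the 8 differences, 2 transitions and 6 transversions, so the answer is 6.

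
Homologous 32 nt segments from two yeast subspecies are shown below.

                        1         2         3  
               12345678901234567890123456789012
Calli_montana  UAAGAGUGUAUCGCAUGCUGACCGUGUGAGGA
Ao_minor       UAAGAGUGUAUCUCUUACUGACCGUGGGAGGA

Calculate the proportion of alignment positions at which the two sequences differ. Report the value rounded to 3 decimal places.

Mismatches occur at site 13 (G/U), site 15 (A/U), site 17 (G/A), site 27 (U/G).
There are 4 differences over 32 sites, so p = 4/32 = 0.125.

0.125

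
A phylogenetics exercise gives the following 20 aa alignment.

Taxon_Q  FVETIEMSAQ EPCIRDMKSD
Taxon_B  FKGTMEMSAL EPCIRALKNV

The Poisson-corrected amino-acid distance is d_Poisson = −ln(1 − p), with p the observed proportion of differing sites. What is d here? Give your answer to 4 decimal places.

The sequences differ at positions 2 (V/K), 3 (E/G), 5 (I/M), 10 (Q/L), 16 (D/A), 17 (M/L), 19 (S/N), 20 (D/V).
p = 8/20 = 0.400000.
d = −ln(1 − 0.400000) = −ln(0.600000) = 0.5108.

0.5108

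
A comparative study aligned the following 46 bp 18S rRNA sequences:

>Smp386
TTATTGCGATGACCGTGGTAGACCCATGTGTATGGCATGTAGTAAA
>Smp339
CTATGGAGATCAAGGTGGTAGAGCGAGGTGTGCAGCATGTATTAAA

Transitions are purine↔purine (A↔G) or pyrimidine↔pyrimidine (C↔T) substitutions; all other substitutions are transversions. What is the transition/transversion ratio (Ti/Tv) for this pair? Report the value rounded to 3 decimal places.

0.444

Differing sites — 1:T/C (Ti); 5:T/G (Tv); 7:C/A (Tv); 11:G/C (Tv); 13:C/A (Tv); 14:C/G (Tv); 23:C/G (Tv); 25:C/G (Tv); 27:T/G (Tv); 32:A/G (Ti); 33:T/C (Ti); 34:G/A (Ti); 42:G/T (Tv).
Of the 13 differences, 4 transitions and 9 transversions, so Ti/Tv = 4/9 = 0.444.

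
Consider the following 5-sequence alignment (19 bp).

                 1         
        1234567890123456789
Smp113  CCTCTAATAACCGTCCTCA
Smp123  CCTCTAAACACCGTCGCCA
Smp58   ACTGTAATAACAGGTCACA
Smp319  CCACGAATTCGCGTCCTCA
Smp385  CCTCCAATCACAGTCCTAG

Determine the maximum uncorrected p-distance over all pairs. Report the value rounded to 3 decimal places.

0.579

Pairwise Hamming distances:
  Smp113 vs Smp123: 4
  Smp113 vs Smp58: 6
  Smp113 vs Smp319: 5
  Smp113 vs Smp385: 5
  Smp123 vs Smp58: 9
  Smp123 vs Smp319: 8
  Smp123 vs Smp385: 7
  Smp58 vs Smp319: 11
  Smp58 vs Smp385: 9
  Smp319 vs Smp385: 8
The largest is 11 mismatches, between Smp58 and Smp319; p = 11/19 = 0.579.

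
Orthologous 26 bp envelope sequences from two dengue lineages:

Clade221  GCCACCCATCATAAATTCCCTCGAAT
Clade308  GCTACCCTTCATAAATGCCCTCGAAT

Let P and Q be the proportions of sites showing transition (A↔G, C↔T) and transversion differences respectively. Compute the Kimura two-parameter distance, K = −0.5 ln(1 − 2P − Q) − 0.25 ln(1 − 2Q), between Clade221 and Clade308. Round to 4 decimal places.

0.1253

Differing sites — 3:C/T (Ti); 8:A/T (Tv); 17:T/G (Tv).
Of the 3 differences, 1 transition and 2 transversions over 26 sites: P = 1/26 = 0.038462, Q = 2/26 = 0.076923.
d = −0.5·ln(0.846153) − 0.25·ln(0.846154) = −0.5·(-0.167055) − 0.25·(-0.167054) = 0.1253.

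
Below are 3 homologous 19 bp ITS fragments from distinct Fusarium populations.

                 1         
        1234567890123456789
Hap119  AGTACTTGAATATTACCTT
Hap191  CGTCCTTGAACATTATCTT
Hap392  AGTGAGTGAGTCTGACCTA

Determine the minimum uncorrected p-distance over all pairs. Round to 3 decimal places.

0.211

Pairwise Hamming distances:
  Hap119 vs Hap191: 4
  Hap119 vs Hap392: 7
  Hap191 vs Hap392: 10
The smallest is 4 mismatches, between Hap119 and Hap191; p = 4/19 = 0.211.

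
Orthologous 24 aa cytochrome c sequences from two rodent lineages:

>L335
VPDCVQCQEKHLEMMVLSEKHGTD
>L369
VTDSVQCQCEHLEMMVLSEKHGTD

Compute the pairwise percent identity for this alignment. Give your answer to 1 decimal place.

Differing sites — 2:P/T; 4:C/S; 9:E/C; 10:K/E.
20 of the 24 sites match, so the percent identity is 20/24 × 100 = 83.3%.

83.3%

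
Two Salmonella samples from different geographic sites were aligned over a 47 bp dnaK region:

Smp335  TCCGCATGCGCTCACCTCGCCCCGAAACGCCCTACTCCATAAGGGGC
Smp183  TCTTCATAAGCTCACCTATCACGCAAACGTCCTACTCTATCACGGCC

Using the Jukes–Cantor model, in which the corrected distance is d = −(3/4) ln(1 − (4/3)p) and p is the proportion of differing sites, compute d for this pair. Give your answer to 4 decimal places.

Mismatches occur at site 3 (C→T), site 4 (G→T), site 8 (G→A), site 9 (C→A), site 18 (C→A), site 19 (G→T), site 21 (C→A), site 23 (C→G), site 24 (G→C), site 30 (C→T), site 38 (C→T), site 41 (A→C), site 43 (G→C), site 46 (G→C).
p = 14/47 = 0.297872.
d = −0.75 · ln(1 − (4/3)·0.297872) = −0.75 · ln(0.602837) = −0.75 · (-0.506108) = 0.3796.

0.3796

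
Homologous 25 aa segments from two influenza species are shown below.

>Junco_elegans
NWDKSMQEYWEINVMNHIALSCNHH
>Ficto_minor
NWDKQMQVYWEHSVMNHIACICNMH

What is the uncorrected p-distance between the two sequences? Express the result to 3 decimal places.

The sequences differ at positions 5 (S/Q), 8 (E/V), 12 (I/H), 13 (N/S), 20 (L/C), 21 (S/I), 24 (H/M).
There are 7 differences over 25 sites, so p = 7/25 = 0.280.

0.280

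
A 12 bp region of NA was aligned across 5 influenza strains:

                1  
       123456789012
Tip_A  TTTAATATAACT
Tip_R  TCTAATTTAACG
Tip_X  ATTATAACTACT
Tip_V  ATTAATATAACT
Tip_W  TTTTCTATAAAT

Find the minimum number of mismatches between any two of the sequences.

1

Pairwise Hamming distances:
  Tip_A vs Tip_R: 3
  Tip_A vs Tip_X: 5
  Tip_A vs Tip_V: 1
  Tip_A vs Tip_W: 3
  Tip_R vs Tip_X: 8
  Tip_R vs Tip_V: 4
  Tip_R vs Tip_W: 6
  Tip_X vs Tip_V: 4
  Tip_X vs Tip_W: 7
  Tip_V vs Tip_W: 4
The smallest is 1, between Tip_A and Tip_V.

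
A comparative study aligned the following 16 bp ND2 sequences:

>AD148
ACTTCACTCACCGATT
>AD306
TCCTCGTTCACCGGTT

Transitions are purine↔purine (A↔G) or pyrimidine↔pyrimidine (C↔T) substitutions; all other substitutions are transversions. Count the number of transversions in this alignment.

1

Mismatches occur at site 1 (A↔T, transversion), site 3 (T↔C, transition), site 6 (A↔G, transition), site 7 (C↔T, transition), site 14 (A↔G, transition).
Of the 5 differences, 4 transitions and 1 transversion, so the answer is 1.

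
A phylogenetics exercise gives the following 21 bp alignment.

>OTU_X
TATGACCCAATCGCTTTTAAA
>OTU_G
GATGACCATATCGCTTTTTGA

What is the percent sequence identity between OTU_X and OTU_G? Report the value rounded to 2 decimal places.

Mismatches occur at site 1 (T→G), site 8 (C→A), site 9 (A→T), site 19 (A→T), site 20 (A→G).
16 of the 21 sites match, so the percent identity is 16/21 × 100 = 76.19%.

76.19%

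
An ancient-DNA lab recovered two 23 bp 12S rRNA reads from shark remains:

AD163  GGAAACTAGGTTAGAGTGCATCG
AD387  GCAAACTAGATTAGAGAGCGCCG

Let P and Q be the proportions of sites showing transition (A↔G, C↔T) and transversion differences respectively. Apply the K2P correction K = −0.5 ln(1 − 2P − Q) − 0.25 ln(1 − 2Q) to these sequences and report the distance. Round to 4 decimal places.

0.2615

Differing sites — 2:G/C (Tv); 10:G/A (Ti); 17:T/A (Tv); 20:A/G (Ti); 21:T/C (Ti).
Of the 5 differences, 3 transitions and 2 transversions over 23 sites: P = 3/23 = 0.130435, Q = 2/23 = 0.086957.
d = −0.5·ln(0.652173) − 0.25·ln(0.826086) = −0.5·(-0.427445) − 0.25·(-0.191056) = 0.2615.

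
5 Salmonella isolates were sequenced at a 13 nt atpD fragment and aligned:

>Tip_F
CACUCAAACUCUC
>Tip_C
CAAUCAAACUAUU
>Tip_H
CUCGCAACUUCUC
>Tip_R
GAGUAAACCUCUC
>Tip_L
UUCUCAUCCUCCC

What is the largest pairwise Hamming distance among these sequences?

Pairwise Hamming distances:
  Tip_F vs Tip_C: 3
  Tip_F vs Tip_H: 4
  Tip_F vs Tip_R: 4
  Tip_F vs Tip_L: 5
  Tip_C vs Tip_H: 7
  Tip_C vs Tip_R: 6
  Tip_C vs Tip_L: 8
  Tip_H vs Tip_R: 6
  Tip_H vs Tip_L: 5
  Tip_R vs Tip_L: 6
The largest is 8, between Tip_C and Tip_L.

8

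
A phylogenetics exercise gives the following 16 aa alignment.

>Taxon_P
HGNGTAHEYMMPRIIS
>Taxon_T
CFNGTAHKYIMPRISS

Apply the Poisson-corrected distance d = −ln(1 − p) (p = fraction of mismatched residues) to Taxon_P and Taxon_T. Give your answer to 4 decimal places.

0.3747

Differing sites — 1:H/C; 2:G/F; 8:E/K; 10:M/I; 15:I/S.
p = 5/16 = 0.312500.
d = −ln(1 − 0.312500) = −ln(0.687500) = 0.3747.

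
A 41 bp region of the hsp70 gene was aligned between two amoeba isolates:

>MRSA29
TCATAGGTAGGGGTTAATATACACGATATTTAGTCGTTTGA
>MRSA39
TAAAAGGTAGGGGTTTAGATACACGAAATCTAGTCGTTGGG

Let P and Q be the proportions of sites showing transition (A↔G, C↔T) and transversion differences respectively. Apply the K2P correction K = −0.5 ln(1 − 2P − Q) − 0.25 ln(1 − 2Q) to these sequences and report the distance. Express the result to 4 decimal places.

Mismatches occur at site 2 (C→A, transversion), site 4 (T→A, transversion), site 16 (A→T, transversion), site 18 (T→G, transversion), site 27 (T→A, transversion), site 30 (T→C, transition), site 39 (T→G, transversion), site 41 (A→G, transition).
Of the 8 differences, 2 transitions and 6 transversions over 41 sites: P = 2/41 = 0.048780, Q = 6/41 = 0.146341.
d = −0.5·ln(0.756099) − 0.25·ln(0.707318) = −0.5·(-0.279583) − 0.25·(-0.346275) = 0.2264.

0.2264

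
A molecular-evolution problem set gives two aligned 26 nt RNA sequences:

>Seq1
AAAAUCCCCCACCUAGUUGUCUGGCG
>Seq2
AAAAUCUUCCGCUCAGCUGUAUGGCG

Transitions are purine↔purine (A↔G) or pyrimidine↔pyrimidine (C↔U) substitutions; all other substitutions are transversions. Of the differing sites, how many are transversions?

1

The sequences differ at positions 7 (C/U, transition), 8 (C/U, transition), 11 (A/G, transition), 13 (C/U, transition), 14 (U/C, transition), 17 (U/C, transition), 21 (C/A, transversion).
Of the 7 differences, 6 transitions and 1 transversion, so the answer is 1.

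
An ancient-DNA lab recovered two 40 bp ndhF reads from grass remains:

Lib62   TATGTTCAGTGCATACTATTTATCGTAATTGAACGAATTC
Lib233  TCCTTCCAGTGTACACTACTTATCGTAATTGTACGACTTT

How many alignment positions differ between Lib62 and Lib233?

Mismatches occur at site 2 (A↔C), site 3 (T↔C), site 4 (G↔T), site 6 (T↔C), site 12 (C↔T), site 14 (T↔C), site 19 (T↔C), site 32 (A↔T), site 37 (A↔C), site 40 (C↔T).
That gives 10 mismatches out of 40 aligned sites, so the Hamming distance is 10.

10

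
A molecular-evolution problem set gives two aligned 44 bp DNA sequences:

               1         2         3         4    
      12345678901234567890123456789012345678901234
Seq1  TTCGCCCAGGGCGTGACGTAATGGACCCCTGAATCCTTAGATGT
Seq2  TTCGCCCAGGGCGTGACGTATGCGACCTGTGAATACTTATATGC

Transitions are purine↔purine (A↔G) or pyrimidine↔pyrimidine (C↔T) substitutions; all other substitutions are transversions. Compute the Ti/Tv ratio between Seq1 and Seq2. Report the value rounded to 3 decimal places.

0.333

Mismatches occur at site 21 (A→T, transversion), site 22 (T→G, transversion), site 23 (G→C, transversion), site 28 (C→T, transition), site 29 (C→G, transversion), site 35 (C→A, transversion), site 40 (G→T, transversion), site 44 (T→C, transition).
Of the 8 differences, 2 transitions and 6 transversions, so Ti/Tv = 2/6 = 0.333.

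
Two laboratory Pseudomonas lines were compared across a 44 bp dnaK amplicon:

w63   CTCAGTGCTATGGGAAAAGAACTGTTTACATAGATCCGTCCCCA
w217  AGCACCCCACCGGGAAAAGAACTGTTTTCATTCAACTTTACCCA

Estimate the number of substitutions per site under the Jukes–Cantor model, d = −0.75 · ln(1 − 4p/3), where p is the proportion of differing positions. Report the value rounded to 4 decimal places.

Differing sites — 1:C/A; 2:T/G; 5:G/C; 6:T/C; 7:G/C; 9:T/A; 10:A/C; 11:T/C; 28:A/T; 32:A/T; 33:G/C; 35:T/A; 37:C/T; 38:G/T; 40:C/A.
p = 15/44 = 0.340909.
d = −0.75 · ln(1 − (4/3)·0.340909) = −0.75 · ln(0.545455) = −0.75 · (-0.606135) = 0.4546.

0.4546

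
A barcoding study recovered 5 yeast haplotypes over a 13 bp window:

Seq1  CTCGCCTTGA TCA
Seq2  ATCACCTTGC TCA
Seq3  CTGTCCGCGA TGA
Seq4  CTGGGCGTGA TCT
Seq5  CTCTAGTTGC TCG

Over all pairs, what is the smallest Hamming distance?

3

Pairwise Hamming distances:
  Seq1 vs Seq2: 3
  Seq1 vs Seq3: 5
  Seq1 vs Seq4: 4
  Seq1 vs Seq5: 5
  Seq2 vs Seq3: 7
  Seq2 vs Seq4: 7
  Seq2 vs Seq5: 5
  Seq3 vs Seq4: 5
  Seq3 vs Seq5: 8
  Seq4 vs Seq5: 7
The smallest is 3, between Seq1 and Seq2.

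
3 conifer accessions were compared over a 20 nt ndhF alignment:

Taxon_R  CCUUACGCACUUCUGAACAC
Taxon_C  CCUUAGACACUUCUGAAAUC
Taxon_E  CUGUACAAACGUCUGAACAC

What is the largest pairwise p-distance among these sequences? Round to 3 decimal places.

Pairwise Hamming distances:
  Taxon_R vs Taxon_C: 4
  Taxon_R vs Taxon_E: 5
  Taxon_C vs Taxon_E: 7
The largest is 7 mismatches, between Taxon_C and Taxon_E; p = 7/20 = 0.350.

0.350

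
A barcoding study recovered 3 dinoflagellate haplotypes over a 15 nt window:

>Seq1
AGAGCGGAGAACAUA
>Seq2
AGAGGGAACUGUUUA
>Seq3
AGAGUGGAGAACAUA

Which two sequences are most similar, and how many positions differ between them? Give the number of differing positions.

1

Pairwise Hamming distances:
  Seq1 vs Seq2: 7
  Seq1 vs Seq3: 1
  Seq2 vs Seq3: 7
The smallest is 1, between Seq1 and Seq3.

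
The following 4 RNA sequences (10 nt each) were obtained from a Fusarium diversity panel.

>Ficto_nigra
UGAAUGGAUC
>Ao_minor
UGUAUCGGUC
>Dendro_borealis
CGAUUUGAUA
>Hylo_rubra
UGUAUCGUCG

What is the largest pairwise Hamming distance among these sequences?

Pairwise Hamming distances:
  Ficto_nigra vs Ao_minor: 3
  Ficto_nigra vs Dendro_borealis: 4
  Ficto_nigra vs Hylo_rubra: 5
  Ao_minor vs Dendro_borealis: 6
  Ao_minor vs Hylo_rubra: 3
  Dendro_borealis vs Hylo_rubra: 7
The largest is 7, between Dendro_borealis and Hylo_rubra.

7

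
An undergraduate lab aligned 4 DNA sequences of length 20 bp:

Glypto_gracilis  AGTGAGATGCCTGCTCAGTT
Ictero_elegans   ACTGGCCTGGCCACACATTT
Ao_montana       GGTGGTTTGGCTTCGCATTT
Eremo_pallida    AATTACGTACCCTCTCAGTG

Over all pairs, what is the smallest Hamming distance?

Pairwise Hamming distances:
  Glypto_gracilis vs Ictero_elegans: 9
  Glypto_gracilis vs Ao_montana: 8
  Glypto_gracilis vs Eremo_pallida: 8
  Ictero_elegans vs Ao_montana: 7
  Ictero_elegans vs Eremo_pallida: 10
  Ao_montana vs Eremo_pallida: 12
The smallest is 7, between Ictero_elegans and Ao_montana.

7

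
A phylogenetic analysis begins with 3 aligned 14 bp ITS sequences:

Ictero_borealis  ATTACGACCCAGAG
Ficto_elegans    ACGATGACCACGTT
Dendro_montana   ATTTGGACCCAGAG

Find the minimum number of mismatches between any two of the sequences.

Pairwise Hamming distances:
  Ictero_borealis vs Ficto_elegans: 7
  Ictero_borealis vs Dendro_montana: 2
  Ficto_elegans vs Dendro_montana: 8
The smallest is 2, between Ictero_borealis and Dendro_montana.

2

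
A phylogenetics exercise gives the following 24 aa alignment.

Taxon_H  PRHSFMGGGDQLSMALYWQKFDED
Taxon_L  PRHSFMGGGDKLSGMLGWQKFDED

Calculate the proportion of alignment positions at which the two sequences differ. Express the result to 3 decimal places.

0.167

Mismatches occur at site 11 (Q/K), site 14 (M/G), site 15 (A/M), site 17 (Y/G).
There are 4 differences over 24 sites, so p = 4/24 = 0.167.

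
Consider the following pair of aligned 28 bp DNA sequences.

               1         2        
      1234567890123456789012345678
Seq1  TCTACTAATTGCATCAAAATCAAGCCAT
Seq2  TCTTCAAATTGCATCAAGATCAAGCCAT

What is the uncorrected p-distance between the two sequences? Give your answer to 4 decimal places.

The sequences differ at positions 4 (A/T), 6 (T/A), 18 (A/G).
There are 3 differences over 28 sites, so p = 3/28 = 0.1071.

0.1071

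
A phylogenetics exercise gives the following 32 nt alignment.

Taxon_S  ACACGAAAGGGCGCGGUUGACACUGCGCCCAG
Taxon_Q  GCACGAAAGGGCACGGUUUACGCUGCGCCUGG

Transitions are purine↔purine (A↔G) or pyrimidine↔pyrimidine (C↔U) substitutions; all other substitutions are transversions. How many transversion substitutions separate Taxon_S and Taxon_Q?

The sequences differ at positions 1 (A/G, transition), 13 (G/A, transition), 19 (G/U, transversion), 22 (A/G, transition), 30 (C/U, transition), 31 (A/G, transition).
Of the 6 differences, 5 transitions and 1 transversion, so the answer is 1.

1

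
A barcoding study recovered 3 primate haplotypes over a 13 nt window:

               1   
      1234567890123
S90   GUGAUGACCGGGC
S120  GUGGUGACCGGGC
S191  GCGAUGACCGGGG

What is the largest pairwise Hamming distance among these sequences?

3

Pairwise Hamming distances:
  S90 vs S120: 1
  S90 vs S191: 2
  S120 vs S191: 3
The largest is 3, between S120 and S191.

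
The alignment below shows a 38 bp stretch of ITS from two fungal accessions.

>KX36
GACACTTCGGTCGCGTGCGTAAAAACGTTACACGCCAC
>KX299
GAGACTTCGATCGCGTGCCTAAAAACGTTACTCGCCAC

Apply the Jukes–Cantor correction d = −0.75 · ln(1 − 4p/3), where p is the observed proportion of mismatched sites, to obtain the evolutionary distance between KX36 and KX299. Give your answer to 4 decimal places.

0.1134

Mismatches occur at site 3 (C/G), site 10 (G/A), site 19 (G/C), site 32 (A/T).
p = 4/38 = 0.105263.
d = −0.75 · ln(1 − (4/3)·0.105263) = −0.75 · ln(0.859649) = −0.75 · (-0.151231) = 0.1134.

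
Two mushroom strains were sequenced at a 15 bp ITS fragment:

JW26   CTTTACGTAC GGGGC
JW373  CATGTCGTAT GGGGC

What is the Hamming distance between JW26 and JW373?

The sequences differ at positions 2 (T/A), 4 (T/G), 5 (A/T), 10 (C/T).
That gives 4 mismatches out of 15 aligned sites, so the Hamming distance is 4.

4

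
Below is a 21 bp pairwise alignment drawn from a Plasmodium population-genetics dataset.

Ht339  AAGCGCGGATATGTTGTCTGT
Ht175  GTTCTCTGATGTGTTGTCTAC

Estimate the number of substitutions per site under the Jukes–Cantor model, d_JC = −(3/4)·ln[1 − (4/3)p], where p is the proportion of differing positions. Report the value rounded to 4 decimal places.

The sequences differ at positions 1 (A/G), 2 (A/T), 3 (G/T), 5 (G/T), 7 (G/T), 11 (A/G), 20 (G/A), 21 (T/C).
p = 8/21 = 0.380952.
d = −0.75 · ln(1 − (4/3)·0.380952) = −0.75 · ln(0.492064) = −0.75 · (-0.709146) = 0.5319.

0.5319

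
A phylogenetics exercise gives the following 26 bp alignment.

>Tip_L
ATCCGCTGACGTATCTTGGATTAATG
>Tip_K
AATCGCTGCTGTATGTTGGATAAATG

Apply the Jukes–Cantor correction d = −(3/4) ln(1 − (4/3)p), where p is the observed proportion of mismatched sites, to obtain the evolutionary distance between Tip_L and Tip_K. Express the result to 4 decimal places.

0.2758

The sequences differ at positions 2 (T/A), 3 (C/T), 9 (A/C), 10 (C/T), 15 (C/G), 22 (T/A).
p = 6/26 = 0.230769.
d = −0.75 · ln(1 − (4/3)·0.230769) = −0.75 · ln(0.692308) = −0.75 · (-0.367724) = 0.2758.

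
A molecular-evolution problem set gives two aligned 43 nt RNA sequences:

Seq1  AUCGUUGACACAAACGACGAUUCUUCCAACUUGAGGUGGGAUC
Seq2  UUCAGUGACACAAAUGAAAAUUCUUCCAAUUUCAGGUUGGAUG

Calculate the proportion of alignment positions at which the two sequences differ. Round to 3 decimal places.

The sequences differ at positions 1 (A/U), 4 (G/A), 5 (U/G), 15 (C/U), 18 (C/A), 19 (G/A), 30 (C/U), 33 (G/C), 38 (G/U), 43 (C/G).
There are 10 differences over 43 sites, so p = 10/43 = 0.233.

0.233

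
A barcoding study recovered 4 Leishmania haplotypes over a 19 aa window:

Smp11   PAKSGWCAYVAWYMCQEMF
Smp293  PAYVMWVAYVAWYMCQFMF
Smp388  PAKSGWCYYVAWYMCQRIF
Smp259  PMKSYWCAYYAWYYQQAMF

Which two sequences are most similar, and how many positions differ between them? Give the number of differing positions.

Pairwise Hamming distances:
  Smp11 vs Smp293: 5
  Smp11 vs Smp388: 3
  Smp11 vs Smp259: 6
  Smp293 vs Smp388: 7
  Smp293 vs Smp259: 9
  Smp388 vs Smp259: 8
The smallest is 3, between Smp11 and Smp388.

3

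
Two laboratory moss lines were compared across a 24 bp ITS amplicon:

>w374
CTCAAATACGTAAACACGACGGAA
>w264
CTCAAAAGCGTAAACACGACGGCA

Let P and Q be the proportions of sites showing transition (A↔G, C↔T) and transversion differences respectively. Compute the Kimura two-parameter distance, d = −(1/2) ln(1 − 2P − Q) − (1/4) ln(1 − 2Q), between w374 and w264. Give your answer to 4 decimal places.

0.1367

The sequences differ at positions 7 (T/A, transversion), 8 (A/G, transition), 23 (A/C, transversion).
Of the 3 differences, 1 transition and 2 transversions over 24 sites: P = 1/24 = 0.041667, Q = 2/24 = 0.083333.
d = −0.5·ln(0.833333) − 0.25·ln(0.833334) = −0.5·(-0.182322) − 0.25·(-0.182321) = 0.1367.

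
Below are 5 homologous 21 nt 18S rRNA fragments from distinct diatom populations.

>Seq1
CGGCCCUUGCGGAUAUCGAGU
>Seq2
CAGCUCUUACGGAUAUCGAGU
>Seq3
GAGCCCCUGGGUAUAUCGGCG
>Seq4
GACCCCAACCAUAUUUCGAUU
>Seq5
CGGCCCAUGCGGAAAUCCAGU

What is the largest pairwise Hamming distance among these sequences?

Pairwise Hamming distances:
  Seq1 vs Seq2: 3
  Seq1 vs Seq3: 8
  Seq1 vs Seq4: 10
  Seq1 vs Seq5: 3
  Seq2 vs Seq3: 9
  Seq2 vs Seq4: 10
  Seq2 vs Seq5: 6
  Seq3 vs Seq4: 10
  Seq3 vs Seq5: 10
  Seq4 vs Seq5: 11
The largest is 11, between Seq4 and Seq5.

11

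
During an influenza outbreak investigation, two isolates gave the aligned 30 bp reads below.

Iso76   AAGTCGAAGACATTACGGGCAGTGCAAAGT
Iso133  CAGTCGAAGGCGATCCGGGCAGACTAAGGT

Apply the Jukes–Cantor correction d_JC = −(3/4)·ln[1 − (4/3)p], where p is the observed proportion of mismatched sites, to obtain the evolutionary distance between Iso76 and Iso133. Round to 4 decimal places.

Mismatches occur at site 1 (A/C), site 10 (A/G), site 12 (A/G), site 13 (T/A), site 15 (A/C), site 23 (T/A), site 24 (G/C), site 25 (C/T), site 28 (A/G).
p = 9/30 = 0.300000.
d = −0.75 · ln(1 − (4/3)·0.300000) = −0.75 · ln(0.600000) = −0.75 · (-0.510826) = 0.3831.

0.3831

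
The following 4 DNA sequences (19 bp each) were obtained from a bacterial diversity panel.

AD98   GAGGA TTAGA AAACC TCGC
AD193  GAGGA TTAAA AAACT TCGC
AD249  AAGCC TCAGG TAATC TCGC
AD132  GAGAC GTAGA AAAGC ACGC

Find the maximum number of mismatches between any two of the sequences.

9

Pairwise Hamming distances:
  AD98 vs AD193: 2
  AD98 vs AD249: 7
  AD98 vs AD132: 5
  AD193 vs AD249: 9
  AD193 vs AD132: 7
  AD249 vs AD132: 8
The largest is 9, between AD193 and AD249.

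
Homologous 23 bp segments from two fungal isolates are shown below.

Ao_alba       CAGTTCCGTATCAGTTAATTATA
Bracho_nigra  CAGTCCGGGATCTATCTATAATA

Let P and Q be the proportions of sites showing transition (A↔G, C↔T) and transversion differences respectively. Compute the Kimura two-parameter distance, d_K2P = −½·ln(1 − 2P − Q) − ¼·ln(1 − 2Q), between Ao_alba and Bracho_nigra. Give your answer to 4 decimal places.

Mismatches occur at site 5 (T↔C, transition), site 7 (C↔G, transversion), site 9 (T↔G, transversion), site 13 (A↔T, transversion), site 14 (G↔A, transition), site 16 (T↔C, transition), site 17 (A↔T, transversion), site 20 (T↔A, transversion).
Of the 8 differences, 3 transitions and 5 transversions over 23 sites: P = 3/23 = 0.130435, Q = 5/23 = 0.217391.
d = −0.5·ln(0.521739) − 0.25·ln(0.565218) = −0.5·(-0.650588) − 0.25·(-0.570544) = 0.4679.

0.4679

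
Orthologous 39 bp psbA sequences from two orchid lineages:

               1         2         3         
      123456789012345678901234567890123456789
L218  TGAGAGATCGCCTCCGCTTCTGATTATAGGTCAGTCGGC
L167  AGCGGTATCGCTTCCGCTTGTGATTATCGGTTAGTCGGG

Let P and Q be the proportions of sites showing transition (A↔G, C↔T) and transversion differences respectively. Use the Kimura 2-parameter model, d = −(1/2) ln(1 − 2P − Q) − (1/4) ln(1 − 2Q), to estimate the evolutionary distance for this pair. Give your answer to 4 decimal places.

Differing sites — 1:T/A (Tv); 3:A/C (Tv); 5:A/G (Ti); 6:G/T (Tv); 12:C/T (Ti); 20:C/G (Tv); 28:A/C (Tv); 32:C/T (Ti); 39:C/G (Tv).
Of the 9 differences, 3 transitions and 6 transversions over 39 sites: P = 3/39 = 0.076923, Q = 6/39 = 0.153846.
d = −0.5·ln(0.692308) − 0.25·ln(0.692308) = −0.5·(-0.367724) − 0.25·(-0.367724) = 0.2758.

0.2758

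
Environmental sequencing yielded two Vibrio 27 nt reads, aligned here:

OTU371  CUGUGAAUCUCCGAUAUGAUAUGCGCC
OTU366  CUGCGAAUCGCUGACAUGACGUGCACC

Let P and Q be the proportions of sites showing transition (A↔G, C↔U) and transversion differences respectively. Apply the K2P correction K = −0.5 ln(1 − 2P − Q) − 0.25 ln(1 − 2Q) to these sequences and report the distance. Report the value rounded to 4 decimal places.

0.3476

The sequences differ at positions 4 (U/C, transition), 10 (U/G, transversion), 12 (C/U, transition), 15 (U/C, transition), 20 (U/C, transition), 21 (A/G, transition), 25 (G/A, transition).
Of the 7 differences, 6 transitions and 1 transversion over 27 sites: P = 6/27 = 0.222222, Q = 1/27 = 0.037037.
d = −0.5·ln(0.518519) − 0.25·ln(0.925926) = −0.5·(-0.656779) − 0.25·(-0.076961) = 0.3476.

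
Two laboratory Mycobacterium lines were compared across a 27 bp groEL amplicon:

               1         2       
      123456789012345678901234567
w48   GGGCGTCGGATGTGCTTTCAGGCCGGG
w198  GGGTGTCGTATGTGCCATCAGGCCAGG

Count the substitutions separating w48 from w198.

Mismatches occur at site 4 (C/T), site 9 (G/T), site 16 (T/C), site 17 (T/A), site 25 (G/A).
That gives 5 mismatches out of 27 aligned sites, so the Hamming distance is 5.

5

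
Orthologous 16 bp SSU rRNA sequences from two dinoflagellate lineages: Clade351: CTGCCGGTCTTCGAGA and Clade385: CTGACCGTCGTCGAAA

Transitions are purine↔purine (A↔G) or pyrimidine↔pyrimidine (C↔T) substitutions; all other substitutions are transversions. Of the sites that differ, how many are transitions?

1

Mismatches occur at site 4 (C→A, transversion), site 6 (G→C, transversion), site 10 (T→G, transversion), site 15 (G→A, transition).
Of the 4 differences, 1 transition and 3 transversions, so the answer is 1.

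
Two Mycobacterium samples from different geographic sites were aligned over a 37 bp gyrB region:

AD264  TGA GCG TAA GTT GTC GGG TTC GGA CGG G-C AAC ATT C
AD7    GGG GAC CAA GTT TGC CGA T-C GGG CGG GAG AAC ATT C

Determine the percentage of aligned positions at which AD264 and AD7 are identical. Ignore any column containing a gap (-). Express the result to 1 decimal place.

Excluding the 2 gap columns leaves 35 comparable sites.
Mismatches occur at site 1 (T/G), site 3 (A/G), site 5 (C/A), site 6 (G/C), site 7 (T/C), site 13 (G/T), site 14 (T/G), site 16 (G/C), site 18 (G/A), site 24 (A/G), site 30 (C/G).
24 of the 35 comparable sites match, so the percent identity is 24/35 × 100 = 68.6%.

68.6%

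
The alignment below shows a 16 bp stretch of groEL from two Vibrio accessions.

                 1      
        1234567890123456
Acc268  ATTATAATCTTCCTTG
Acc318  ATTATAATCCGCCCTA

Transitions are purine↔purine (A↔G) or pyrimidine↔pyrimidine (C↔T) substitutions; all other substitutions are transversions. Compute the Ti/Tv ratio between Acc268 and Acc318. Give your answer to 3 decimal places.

3.000

Differing sites — 10:T/C (Ti); 11:T/G (Tv); 14:T/C (Ti); 16:G/A (Ti).
Of the 4 differences, 3 transitions and 1 transversion, so Ti/Tv = 3/1 = 3.000.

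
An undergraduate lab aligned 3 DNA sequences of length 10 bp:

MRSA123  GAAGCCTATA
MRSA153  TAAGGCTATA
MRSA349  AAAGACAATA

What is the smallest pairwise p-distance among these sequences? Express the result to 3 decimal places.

Pairwise Hamming distances:
  MRSA123 vs MRSA153: 2
  MRSA123 vs MRSA349: 3
  MRSA153 vs MRSA349: 3
The smallest is 2 mismatches, between MRSA123 and MRSA153; p = 2/10 = 0.200.

0.200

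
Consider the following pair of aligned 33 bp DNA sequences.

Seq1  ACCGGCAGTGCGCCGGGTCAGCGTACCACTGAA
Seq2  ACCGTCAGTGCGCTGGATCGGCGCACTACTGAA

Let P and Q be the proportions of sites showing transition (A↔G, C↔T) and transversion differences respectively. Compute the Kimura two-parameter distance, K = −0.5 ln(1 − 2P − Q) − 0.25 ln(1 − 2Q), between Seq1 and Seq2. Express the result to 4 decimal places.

The sequences differ at positions 5 (G/T, transversion), 14 (C/T, transition), 17 (G/A, transition), 20 (A/G, transition), 24 (T/C, transition), 27 (C/T, transition).
Of the 6 differences, 5 transitions and 1 transversion over 33 sites: P = 5/33 = 0.151515, Q = 1/33 = 0.030303.
d = −0.5·ln(0.666667) − 0.25·ln(0.939394) = −0.5·(-0.405465) − 0.25·(-0.062520) = 0.2184.

0.2184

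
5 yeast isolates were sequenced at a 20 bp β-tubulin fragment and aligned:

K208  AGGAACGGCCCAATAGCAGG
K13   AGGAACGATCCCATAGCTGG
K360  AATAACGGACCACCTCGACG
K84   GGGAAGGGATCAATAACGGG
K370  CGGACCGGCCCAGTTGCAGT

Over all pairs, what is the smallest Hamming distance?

4

Pairwise Hamming distances:
  K208 vs K13: 4
  K208 vs K360: 9
  K208 vs K84: 6
  K208 vs K370: 5
  K13 vs K360: 12
  K13 vs K84: 8
  K13 vs K370: 9
  K360 vs K84: 12
  K360 vs K370: 11
  K84 vs K370: 10
The smallest is 4, between K208 and K13.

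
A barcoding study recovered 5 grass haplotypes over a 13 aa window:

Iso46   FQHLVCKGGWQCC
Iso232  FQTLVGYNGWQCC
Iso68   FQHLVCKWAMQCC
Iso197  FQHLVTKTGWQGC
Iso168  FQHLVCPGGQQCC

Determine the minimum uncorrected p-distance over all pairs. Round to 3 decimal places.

Pairwise Hamming distances:
  Iso46 vs Iso232: 4
  Iso46 vs Iso68: 3
  Iso46 vs Iso197: 3
  Iso46 vs Iso168: 2
  Iso232 vs Iso68: 6
  Iso232 vs Iso197: 5
  Iso232 vs Iso168: 5
  Iso68 vs Iso197: 5
  Iso68 vs Iso168: 4
  Iso197 vs Iso168: 5
The smallest is 2 mismatches, between Iso46 and Iso168; p = 2/13 = 0.154.

0.154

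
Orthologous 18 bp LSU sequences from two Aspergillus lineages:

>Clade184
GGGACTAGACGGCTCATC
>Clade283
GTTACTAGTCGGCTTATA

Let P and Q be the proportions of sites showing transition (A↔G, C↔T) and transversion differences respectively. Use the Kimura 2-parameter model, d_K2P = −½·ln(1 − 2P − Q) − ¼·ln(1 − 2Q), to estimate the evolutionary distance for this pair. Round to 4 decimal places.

0.3497

Mismatches occur at site 2 (G→T, transversion), site 3 (G→T, transversion), site 9 (A→T, transversion), site 15 (C→T, transition), site 18 (C→A, transversion).
Of the 5 differences, 1 transition and 4 transversions over 18 sites: P = 1/18 = 0.055556, Q = 4/18 = 0.222222.
d = −0.5·ln(0.666666) − 0.25·ln(0.555556) = −0.5·(-0.405466) − 0.25·(-0.587786) = 0.3497.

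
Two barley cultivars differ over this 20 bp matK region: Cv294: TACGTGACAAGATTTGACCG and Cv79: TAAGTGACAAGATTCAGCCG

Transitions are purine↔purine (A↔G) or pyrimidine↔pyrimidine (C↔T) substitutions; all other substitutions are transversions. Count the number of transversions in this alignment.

1

The sequences differ at positions 3 (C/A, transversion), 15 (T/C, transition), 16 (G/A, transition), 17 (A/G, transition).
Of the 4 differences, 3 transitions and 1 transversion, so the answer is 1.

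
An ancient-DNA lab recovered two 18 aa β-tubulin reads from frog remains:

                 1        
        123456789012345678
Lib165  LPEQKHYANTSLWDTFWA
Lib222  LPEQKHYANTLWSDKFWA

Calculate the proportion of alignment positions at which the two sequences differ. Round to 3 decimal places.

0.222

Mismatches occur at site 11 (S/L), site 12 (L/W), site 13 (W/S), site 15 (T/K).
There are 4 differences over 18 sites, so p = 4/18 = 0.222.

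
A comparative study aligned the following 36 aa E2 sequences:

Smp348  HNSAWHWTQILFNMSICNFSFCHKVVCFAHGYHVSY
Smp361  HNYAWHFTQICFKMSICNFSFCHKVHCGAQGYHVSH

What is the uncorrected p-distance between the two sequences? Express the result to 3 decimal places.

0.222

Differing sites — 3:S/Y; 7:W/F; 11:L/C; 13:N/K; 26:V/H; 28:F/G; 30:H/Q; 36:Y/H.
There are 8 differences over 36 sites, so p = 8/36 = 0.222.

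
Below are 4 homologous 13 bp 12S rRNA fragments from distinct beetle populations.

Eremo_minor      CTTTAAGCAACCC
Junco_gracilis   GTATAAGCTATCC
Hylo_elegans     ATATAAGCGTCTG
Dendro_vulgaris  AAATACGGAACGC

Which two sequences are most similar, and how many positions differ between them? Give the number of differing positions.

4

Pairwise Hamming distances:
  Eremo_minor vs Junco_gracilis: 4
  Eremo_minor vs Hylo_elegans: 6
  Eremo_minor vs Dendro_vulgaris: 6
  Junco_gracilis vs Hylo_elegans: 6
  Junco_gracilis vs Dendro_vulgaris: 7
  Hylo_elegans vs Dendro_vulgaris: 7
The smallest is 4, between Eremo_minor and Junco_gracilis.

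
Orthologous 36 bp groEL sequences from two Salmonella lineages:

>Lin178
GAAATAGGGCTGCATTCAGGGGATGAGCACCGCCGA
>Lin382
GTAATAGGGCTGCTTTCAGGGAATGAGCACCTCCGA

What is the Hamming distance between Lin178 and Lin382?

Differing sites — 2:A/T; 14:A/T; 22:G/A; 32:G/T.
That gives 4 mismatches out of 36 aligned sites, so the Hamming distance is 4.

4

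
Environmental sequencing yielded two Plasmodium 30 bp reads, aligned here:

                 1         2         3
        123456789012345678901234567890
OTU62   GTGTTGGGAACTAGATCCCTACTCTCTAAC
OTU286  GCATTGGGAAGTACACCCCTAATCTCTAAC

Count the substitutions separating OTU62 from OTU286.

6

Mismatches occur at site 2 (T↔C), site 3 (G↔A), site 11 (C↔G), site 14 (G↔C), site 16 (T↔C), site 22 (C↔A).
That gives 6 mismatches out of 30 aligned sites, so the Hamming distance is 6.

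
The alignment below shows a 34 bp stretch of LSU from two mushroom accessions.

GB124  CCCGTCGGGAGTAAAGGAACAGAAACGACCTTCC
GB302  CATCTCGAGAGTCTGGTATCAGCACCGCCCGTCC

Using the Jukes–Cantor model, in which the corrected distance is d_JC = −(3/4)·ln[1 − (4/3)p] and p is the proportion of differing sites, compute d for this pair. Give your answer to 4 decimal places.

0.5347

Differing sites — 2:C/A; 3:C/T; 4:G/C; 8:G/A; 13:A/C; 14:A/T; 15:A/G; 17:G/T; 19:A/T; 23:A/C; 25:A/C; 28:A/C; 31:T/G.
p = 13/34 = 0.382353.
d = −0.75 · ln(1 − (4/3)·0.382353) = −0.75 · ln(0.490196) = −0.75 · (-0.712950) = 0.5347.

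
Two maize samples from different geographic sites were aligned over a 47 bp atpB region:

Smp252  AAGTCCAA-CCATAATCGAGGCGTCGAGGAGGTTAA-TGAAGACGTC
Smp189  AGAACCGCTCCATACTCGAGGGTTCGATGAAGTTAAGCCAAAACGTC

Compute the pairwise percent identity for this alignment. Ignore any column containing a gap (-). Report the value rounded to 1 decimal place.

Excluding the 2 gap columns leaves 45 comparable sites.
Mismatches occur at site 2 (A↔G), site 3 (G↔A), site 4 (T↔A), site 7 (A↔G), site 8 (A↔C), site 15 (A↔C), site 22 (C↔G), site 23 (G↔T), site 28 (G↔T), site 31 (G↔A), site 38 (T↔C), site 39 (G↔C), site 42 (G↔A).
32 of the 45 comparable sites match, so the percent identity is 32/45 × 100 = 71.1%.

71.1%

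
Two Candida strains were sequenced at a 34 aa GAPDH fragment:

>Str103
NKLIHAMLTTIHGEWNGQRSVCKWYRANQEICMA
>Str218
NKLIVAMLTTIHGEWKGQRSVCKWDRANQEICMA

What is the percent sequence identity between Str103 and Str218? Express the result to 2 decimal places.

Mismatches occur at site 5 (H→V), site 16 (N→K), site 25 (Y→D).
31 of the 34 sites match, so the percent identity is 31/34 × 100 = 91.18%.

91.18%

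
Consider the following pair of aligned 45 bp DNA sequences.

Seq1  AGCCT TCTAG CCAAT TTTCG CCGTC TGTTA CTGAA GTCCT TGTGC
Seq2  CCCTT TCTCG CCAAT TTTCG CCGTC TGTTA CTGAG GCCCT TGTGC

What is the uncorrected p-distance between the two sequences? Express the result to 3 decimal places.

The sequences differ at positions 1 (A/C), 2 (G/C), 4 (C/T), 9 (A/C), 35 (A/G), 37 (T/C).
There are 6 differences over 45 sites, so p = 6/45 = 0.133.

0.133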